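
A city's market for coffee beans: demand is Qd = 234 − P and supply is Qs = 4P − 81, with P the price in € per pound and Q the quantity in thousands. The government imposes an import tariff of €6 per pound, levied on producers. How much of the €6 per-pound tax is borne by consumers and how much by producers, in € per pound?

Before the tax: set 234 − P = 4P − 81 → P* = €63, Q* = 171.
With the tax collected from producers, supply shifts: Qs = 4(P − 6) − 81.
Solving gives Q = 166.2 with consumers paying €67.8 and producers receiving €61.8 (the €6 wedge).
Burden on consumers: €4.8; on producers: €1.2. (They sum to €6.)
The less price-elastic side of the market bears the larger share of a per-unit tax.

Consumers bear €4.8 per pound; producers bear €1.2 per pound.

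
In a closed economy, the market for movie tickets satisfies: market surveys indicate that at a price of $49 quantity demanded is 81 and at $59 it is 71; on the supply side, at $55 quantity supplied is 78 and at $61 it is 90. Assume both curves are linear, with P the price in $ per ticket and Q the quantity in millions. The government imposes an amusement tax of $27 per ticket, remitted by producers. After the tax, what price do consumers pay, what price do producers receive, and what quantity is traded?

Consumers pay $72; producers receive $45; quantity = 58.

Demand slope: (71 − 81)/(59 − 49) = -1, so Qd = 130 − P.
Supply slope: (90 − 78)/(61 − 55) = 2, so Qs = 2P − 32.
Before the tax: set 130 − P = 2P − 32 → P* = $54, Q* = 76.
With the tax collected from producers, supply shifts: Qs = 2(P − 27) − 32.
New equilibrium: consumers pay $72, producers receive $45, Q = 58. (Wedge: Pb − Ps = 27.)
The less price-elastic side of the market bears the larger share of a per-unit tax.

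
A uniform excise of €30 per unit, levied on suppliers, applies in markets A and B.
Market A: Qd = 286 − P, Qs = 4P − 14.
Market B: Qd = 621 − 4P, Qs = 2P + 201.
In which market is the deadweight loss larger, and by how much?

Market A: pre-tax P* = €60, Q* = 226; post-tax Q = 202; deadweight loss = €360.
Market B: pre-tax P* = €70, Q* = 341; post-tax Q = 301; deadweight loss = €600.
Difference: €360 vs €600 → market B is larger by €240.

Market B, by €240.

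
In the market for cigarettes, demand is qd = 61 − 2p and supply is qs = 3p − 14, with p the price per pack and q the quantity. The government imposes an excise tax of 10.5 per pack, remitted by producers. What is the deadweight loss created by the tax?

Deadweight loss = 66.15.

Before the tax: set 61 − 2p = 3p − 14 → p* = 15, q* = 31.
With the tax collected from producers, supply shifts: qs = 3(p − 10.5) − 14.
New equilibrium: buyers pay 21.3, producers receive 10.8, q = 18.4. (Wedge: pb − ps = 10.5.)
Quantity falls by |ΔQ| = |31 − 18.4| = 12.6.
DWL = ½ · t · |ΔQ| = ½ · 10.5 · 12.6 = 66.15.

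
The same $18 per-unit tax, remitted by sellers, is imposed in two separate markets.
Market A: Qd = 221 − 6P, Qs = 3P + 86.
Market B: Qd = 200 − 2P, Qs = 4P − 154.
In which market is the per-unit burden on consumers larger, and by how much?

Market A: pre-tax P* = $15, Q* = 131; post-tax Q = 95; per-unit burden on consumers = $6.
Market B: pre-tax P* = $59, Q* = 82; post-tax Q = 58; per-unit burden on consumers = $12.
Difference: $6 vs $12 → market B is larger by $6.

Market B, by $6.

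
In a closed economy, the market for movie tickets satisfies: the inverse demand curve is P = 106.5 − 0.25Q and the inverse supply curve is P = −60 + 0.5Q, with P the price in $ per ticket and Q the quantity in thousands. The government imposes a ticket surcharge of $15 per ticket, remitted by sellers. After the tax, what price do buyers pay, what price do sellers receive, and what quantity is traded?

Buyers pay $56; sellers receive $41; quantity = 202.

Rewrite in direct form: Qd = 426 − 4P and Qs = 2P + 120.
Before the tax: set 426 − 4P = 2P + 120 → P* = $51, Q* = 222.
With the tax collected from sellers, supply shifts: Qs = 2(P − 15) + 120.
Solving gives Q = 202 with buyers paying $56 and sellers receiving $41 (the $15 wedge).
The less price-elastic side of the market bears the larger share of a per-unit tax.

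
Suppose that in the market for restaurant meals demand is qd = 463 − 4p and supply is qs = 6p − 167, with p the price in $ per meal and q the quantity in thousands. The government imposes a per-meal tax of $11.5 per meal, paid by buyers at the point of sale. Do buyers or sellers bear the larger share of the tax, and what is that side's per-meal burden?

Buyers bear the larger share: $6.9 per meal.

Before the tax: set 463 − 4p = 6p − 167 → p* = $63, q* = 211.
With the tax collected from buyers, demand (in seller-price terms) shifts: qd = 463 − 4(p + 11.5).
Solving gives q = 183.4 with buyers paying $69.9 and sellers receiving $58.4 (the $11.5 wedge).
Per-meal burden: buyers $6.9, sellers $4.6.
Buyers take the larger share because demand is less price-elastic here (demand slope 4 vs supply slope 6).
The less price-elastic side of the market bears the larger share of a per-unit tax.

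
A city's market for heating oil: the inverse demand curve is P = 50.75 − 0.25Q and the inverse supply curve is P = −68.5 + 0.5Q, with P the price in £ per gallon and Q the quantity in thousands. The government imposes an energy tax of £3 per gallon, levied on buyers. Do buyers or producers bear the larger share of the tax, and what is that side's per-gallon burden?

Inverting to Q(P) form: Qd = 203 − 4P; Qs = 2P + 137.
Without the tax, 203 − 4P = 2P + 137 gives 6P = 66, so P* = £11 and Q* = 159.
With the tax collected from buyers, demand (in seller-price terms) shifts: Qd = 203 − 4(P + 3).
New equilibrium: buyers pay £12, producers receive £9, Q = 155. (Wedge: Pb − Ps = 3.)
Per-gallon burden: buyers £1, producers £2.
Producers take the larger share because supply is less price-elastic here (demand slope 4 vs supply slope 2).
The less price-elastic side of the market bears the larger share of a per-unit tax.

Producers bear the larger share: £2 per gallon.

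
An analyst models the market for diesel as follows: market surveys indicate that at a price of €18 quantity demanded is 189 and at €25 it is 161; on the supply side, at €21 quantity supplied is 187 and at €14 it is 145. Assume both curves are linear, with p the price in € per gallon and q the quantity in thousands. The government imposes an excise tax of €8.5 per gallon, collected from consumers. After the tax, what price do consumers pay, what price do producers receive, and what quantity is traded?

Demand slope: (161 − 189)/(25 − 18) = -4, so qd = 261 − 4p.
Supply slope: (145 − 187)/(14 − 21) = 6, so qs = 6p + 61.
Without the tax, 261 − 4p = 6p + 61 gives 10p = 200, so p* = €20 and q* = 181.
With the tax collected from consumers, demand (in seller-price terms) shifts: qd = 261 − 4(p + 8.5).
New equilibrium: consumers pay €25.1, producers receive €16.6, q = 160.6. (Wedge: pb − ps = 8.5.)

Consumers pay €25.1; producers receive €16.6; quantity = 160.6.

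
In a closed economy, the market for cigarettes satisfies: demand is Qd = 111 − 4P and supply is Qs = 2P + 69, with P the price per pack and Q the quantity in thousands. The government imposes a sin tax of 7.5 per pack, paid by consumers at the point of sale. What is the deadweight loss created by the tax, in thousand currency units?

Deadweight loss = 37.5 thousand.

Before the tax: set 111 − 4P = 2P + 69 → P* = 7, Q* = 83.
With the tax collected from consumers, demand (in seller-price terms) shifts: Qd = 111 − 4(P + 7.5).
Solving gives Q = 73 with consumers paying 9.5 and suppliers receiving 2 (the 7.5 wedge).
Quantity falls by |ΔQ| = |83 − 73| = 10.
DWL = ½ · t · |ΔQ| = ½ · 7.5 · 10 = 37.5.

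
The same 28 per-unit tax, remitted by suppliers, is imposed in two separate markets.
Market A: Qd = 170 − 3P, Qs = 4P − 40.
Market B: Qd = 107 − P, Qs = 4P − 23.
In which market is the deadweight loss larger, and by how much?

Market A: pre-tax P* = 30, Q* = 80; post-tax Q = 32; deadweight loss = 672.
Market B: pre-tax P* = 26, Q* = 81; post-tax Q = 58.6; deadweight loss = 313.6.
Difference: 672 vs 313.6 → market A is larger by 358.4.

Market A, by 358.4.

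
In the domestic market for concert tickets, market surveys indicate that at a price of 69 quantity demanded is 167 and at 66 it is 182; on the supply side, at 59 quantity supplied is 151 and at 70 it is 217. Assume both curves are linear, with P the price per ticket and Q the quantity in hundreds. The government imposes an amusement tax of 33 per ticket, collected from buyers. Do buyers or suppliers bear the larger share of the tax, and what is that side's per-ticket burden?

Buyers bear the larger share: 18 per ticket.

Demand slope: (182 − 167)/(66 − 69) = -5, so Qd = 512 − 5P.
Supply slope: (217 − 151)/(70 − 59) = 6, so Qs = 6P − 203.
Without the tax, 512 − 5P = 6P − 203 gives 11P = 715, so P* = 65 and Q* = 187.
With the tax collected from buyers, demand (in seller-price terms) shifts: Qd = 512 − 5(P + 33).
Solving gives Q = 97 with buyers paying 83 and suppliers receiving 50 (the 33 wedge).
Per-ticket burden: buyers 18, suppliers 15.
Buyers take the larger share because demand is less price-elastic here (demand slope 5 vs supply slope 6).
The less price-elastic side of the market bears the larger share of a per-unit tax.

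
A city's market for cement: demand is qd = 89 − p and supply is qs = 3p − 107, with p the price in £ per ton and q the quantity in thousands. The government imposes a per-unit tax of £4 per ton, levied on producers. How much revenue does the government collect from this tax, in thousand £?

Before the tax: set 89 − p = 3p − 107 → p* = £49, q* = 40.
With the tax collected from producers, supply shifts: qs = 3(p − 4) − 107.
New equilibrium: buyers pay £52, producers receive £48, q = 37. (Wedge: pb − ps = 4.)
Revenue = t · Q = 4 · 37 = £148.

Tax revenue = £148 thousand.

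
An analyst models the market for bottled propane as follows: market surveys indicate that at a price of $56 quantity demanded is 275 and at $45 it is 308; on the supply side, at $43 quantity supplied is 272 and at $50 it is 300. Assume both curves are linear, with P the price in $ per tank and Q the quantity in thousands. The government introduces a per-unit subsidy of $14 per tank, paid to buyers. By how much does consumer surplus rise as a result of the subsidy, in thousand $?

Demand slope: (308 − 275)/(45 − 56) = -3, so Qd = 443 − 3P.
Supply slope: (300 − 272)/(50 − 43) = 4, so Qs = 4P + 100.
Without the subsidy, 443 − 3P = 4P + 100 gives 7P = 343, so P* = $49 and Q* = 296.
With a per-unit subsidy paid to buyers, each effectively pays P − 14, so demand becomes Qd = 443 − 3(P − 14).
New equilibrium: buyers pay $41, suppliers receive $55, Q = 320. (Wedge: Pb − Ps = −14.)
ΔCS is the trapezoid between Q = 320 and Q = 296 of height $8: ½ · (296 + 320) · 8 = $2464.

Consumer surplus rises by $2464 thousand.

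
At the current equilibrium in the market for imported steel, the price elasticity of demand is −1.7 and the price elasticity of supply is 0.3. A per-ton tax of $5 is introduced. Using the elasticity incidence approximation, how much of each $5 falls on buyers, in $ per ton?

Buyers bear ≈ $0.75 per ton.

Incidence ratio: buyers' share ≈ εs / (εs + |εd|) = 0.3 / (0.3 + 1.7) = 0.15.
So buyers bear ≈ 0.15 × $5 = $0.75; producers bear $4.25.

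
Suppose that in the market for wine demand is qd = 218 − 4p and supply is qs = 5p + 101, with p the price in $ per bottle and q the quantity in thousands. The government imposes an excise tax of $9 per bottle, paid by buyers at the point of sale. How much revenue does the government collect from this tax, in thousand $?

Without the tax, 218 − 4p = 5p + 101 gives 9p = 117, so p* = $13 and q* = 166.
With the tax collected from buyers, demand (in seller-price terms) shifts: qd = 218 − 4(p + 9).
New equilibrium: buyers pay $18, producers receive $9, q = 146. (Wedge: pb − ps = 9.)
Revenue = t · Q = 9 · 146 = $1314.

Tax revenue = $1314 thousand.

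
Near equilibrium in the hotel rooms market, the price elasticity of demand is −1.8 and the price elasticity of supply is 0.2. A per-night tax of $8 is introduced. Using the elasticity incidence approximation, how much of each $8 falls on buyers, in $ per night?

Buyers bear ≈ $0.8 per night.

Incidence ratio: buyers' share ≈ εs / (εs + |εd|) = 0.2 / (0.2 + 1.8) = 0.1.
So buyers bear ≈ 0.1 × $8 = $0.8; suppliers bear $7.2.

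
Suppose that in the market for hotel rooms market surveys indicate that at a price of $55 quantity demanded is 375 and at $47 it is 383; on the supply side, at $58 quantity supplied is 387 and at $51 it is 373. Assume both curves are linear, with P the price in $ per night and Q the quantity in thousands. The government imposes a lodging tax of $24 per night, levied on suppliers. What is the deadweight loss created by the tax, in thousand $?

Deadweight loss = $192 thousand.

Demand slope: (383 − 375)/(47 − 55) = -1, so Qd = 430 − P.
Supply slope: (373 − 387)/(51 − 58) = 2, so Qs = 2P + 271.
Before the tax: set 430 − P = 2P + 271 → P* = $53, Q* = 377.
With the tax collected from suppliers, supply shifts: Qs = 2(P − 24) + 271.
New equilibrium: buyers pay $69, suppliers receive $45, Q = 361. (Wedge: Pb − Ps = 24.)
Quantity falls by |ΔQ| = |377 − 361| = 16.
DWL = ½ · t · |ΔQ| = ½ · 24 · 16 = $192.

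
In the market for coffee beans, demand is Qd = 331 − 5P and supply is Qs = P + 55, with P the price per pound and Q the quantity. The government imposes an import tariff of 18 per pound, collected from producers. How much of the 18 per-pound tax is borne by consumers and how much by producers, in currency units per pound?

Before the tax: set 331 − 5P = P + 55 → P* = 46, Q* = 101.
With the tax collected from producers, supply shifts: Qs = (P − 18) + 55.
New equilibrium: consumers pay 49, producers receive 31, Q = 86. (Wedge: Pb − Ps = 18.)
Burden on consumers: 3; on producers: 15. (They sum to 18.)
The less price-elastic side of the market bears the larger share of a per-unit tax.

Consumers bear 3 per pound; producers bear 15 per pound.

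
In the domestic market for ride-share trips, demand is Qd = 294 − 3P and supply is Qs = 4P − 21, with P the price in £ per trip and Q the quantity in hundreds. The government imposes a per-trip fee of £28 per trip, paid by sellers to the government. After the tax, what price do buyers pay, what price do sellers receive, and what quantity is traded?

Buyers pay £61; sellers receive £33; quantity = 111.

Without the tax, 294 − 3P = 4P − 21 gives 7P = 315, so P* = £45 and Q* = 159.
With the tax collected from sellers, supply shifts: Qs = 4(P − 28) − 21.
New equilibrium: buyers pay £61, sellers receive £33, Q = 111. (Wedge: Pb − Ps = 28.)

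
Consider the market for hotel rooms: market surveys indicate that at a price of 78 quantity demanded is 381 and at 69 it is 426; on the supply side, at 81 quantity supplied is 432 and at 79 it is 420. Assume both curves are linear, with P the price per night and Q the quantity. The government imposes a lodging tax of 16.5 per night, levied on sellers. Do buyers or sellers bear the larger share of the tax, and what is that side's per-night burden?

Demand slope: (426 − 381)/(69 − 78) = -5, so Qd = 771 − 5P.
Supply slope: (420 − 432)/(79 − 81) = 6, so Qs = 6P − 54.
Without the tax, 771 − 5P = 6P − 54 gives 11P = 825, so P* = 75 and Q* = 396.
With the tax collected from sellers, supply shifts: Qs = 6(P − 16.5) − 54.
New equilibrium: buyers pay 84, sellers receive 67.5, Q = 351. (Wedge: Pb − Ps = 16.5.)
Per-night burden: buyers 9, sellers 7.5.
Buyers take the larger share because demand is less price-elastic here (demand slope 5 vs supply slope 6).
The less price-elastic side of the market bears the larger share of a per-unit tax.

Buyers bear the larger share: 9 per night.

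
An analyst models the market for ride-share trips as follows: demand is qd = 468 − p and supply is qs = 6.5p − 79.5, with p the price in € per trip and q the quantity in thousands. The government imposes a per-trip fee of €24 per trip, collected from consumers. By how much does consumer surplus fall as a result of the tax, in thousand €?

Without the tax, 468 − p = 6.5p − 79.5 gives 7.5p = 547.5, so p* = €73 and q* = 395.
With the tax collected from consumers, demand (in seller-price terms) shifts: qd = 468 − (p + 24).
New equilibrium: consumers pay €93.8, producers receive €69.8, q = 374.2. (Wedge: pb − ps = 24.)
ΔCS is the trapezoid between Q = 374.2 and Q = 395 of height €20.8: ½ · (395 + 374.2) · 20.8 = €7999.68.

Consumer surplus falls by €7999.68 thousand.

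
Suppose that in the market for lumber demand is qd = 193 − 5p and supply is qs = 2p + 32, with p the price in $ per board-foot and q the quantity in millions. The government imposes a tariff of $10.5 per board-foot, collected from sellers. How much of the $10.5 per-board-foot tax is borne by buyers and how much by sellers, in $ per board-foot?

Without the tax, 193 − 5p = 2p + 32 gives 7p = 161, so p* = $23 and q* = 78.
With the tax collected from sellers, supply shifts: qs = 2(p − 10.5) + 32.
Solving gives q = 63 with buyers paying $26 and sellers receiving $15.5 (the $10.5 wedge).
Burden on buyers: $3; on sellers: $7.5. (They sum to $10.5.)

Buyers bear $3 per board-foot; sellers bear $7.5 per board-foot.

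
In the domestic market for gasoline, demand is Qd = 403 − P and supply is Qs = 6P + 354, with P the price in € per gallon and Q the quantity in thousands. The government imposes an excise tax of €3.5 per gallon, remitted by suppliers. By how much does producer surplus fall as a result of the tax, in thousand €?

Producer surplus falls by €197.25 thousand.

Before the tax: set 403 − P = 6P + 354 → P* = €7, Q* = 396.
With the tax collected from suppliers, supply shifts: Qs = 6(P − 3.5) + 354.
Solving gives Q = 393 with buyers paying €10 and suppliers receiving €6.5 (the €3.5 wedge).
ΔPS is the trapezoid between Q = 393 and Q = 396 of height €0.5: ½ · (396 + 393) · 0.5 = €197.25.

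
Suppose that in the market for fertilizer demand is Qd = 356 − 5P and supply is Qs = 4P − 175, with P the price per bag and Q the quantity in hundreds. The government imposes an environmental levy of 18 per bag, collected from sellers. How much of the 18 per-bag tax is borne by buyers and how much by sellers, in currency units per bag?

Before the tax: set 356 − 5P = 4P − 175 → P* = 59, Q* = 61.
With the tax collected from sellers, supply shifts: Qs = 4(P − 18) − 175.
Solving gives Q = 21 with buyers paying 67 and sellers receiving 49 (the 18 wedge).
Burden on buyers: 8; on sellers: 10. (They sum to 18.)

Buyers bear 8 per bag; sellers bear 10 per bag.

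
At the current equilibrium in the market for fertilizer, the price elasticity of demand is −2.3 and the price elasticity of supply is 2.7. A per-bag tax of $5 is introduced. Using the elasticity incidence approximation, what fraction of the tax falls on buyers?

Incidence ratio: buyers' share ≈ εs / (εs + |εd|) = 2.7 / (2.7 + 2.3) = 0.54.
Supply is the more elastic side, so buyers bear the larger share.

Buyers' share ≈ 0.54.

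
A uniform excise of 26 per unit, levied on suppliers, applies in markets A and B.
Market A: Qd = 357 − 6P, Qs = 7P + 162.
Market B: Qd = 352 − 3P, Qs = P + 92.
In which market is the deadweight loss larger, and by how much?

Market A: pre-tax P* = 15, Q* = 267; post-tax Q = 183; deadweight loss = 1092.
Market B: pre-tax P* = 65, Q* = 157; post-tax Q = 137.5; deadweight loss = 253.5.
Difference: 1092 vs 253.5 → market A is larger by 838.5.

Market A, by 838.5.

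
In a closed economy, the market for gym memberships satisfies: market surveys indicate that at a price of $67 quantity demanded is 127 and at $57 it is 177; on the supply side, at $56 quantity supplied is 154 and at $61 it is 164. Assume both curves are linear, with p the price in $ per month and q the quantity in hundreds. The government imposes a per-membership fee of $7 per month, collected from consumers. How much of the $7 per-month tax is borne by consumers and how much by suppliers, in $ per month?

Demand slope: (177 − 127)/(57 − 67) = -5, so qd = 462 − 5p.
Supply slope: (164 − 154)/(61 − 56) = 2, so qs = 2p + 42.
Without the tax, 462 − 5p = 2p + 42 gives 7p = 420, so p* = $60 and q* = 162.
With the tax collected from consumers, demand (in seller-price terms) shifts: qd = 462 − 5(p + 7).
New equilibrium: consumers pay $62, suppliers receive $55, q = 152. (Wedge: pb − ps = 7.)
Burden on consumers: $2; on suppliers: $5. (They sum to $7.)

Consumers bear $2 per month; suppliers bear $5 per month.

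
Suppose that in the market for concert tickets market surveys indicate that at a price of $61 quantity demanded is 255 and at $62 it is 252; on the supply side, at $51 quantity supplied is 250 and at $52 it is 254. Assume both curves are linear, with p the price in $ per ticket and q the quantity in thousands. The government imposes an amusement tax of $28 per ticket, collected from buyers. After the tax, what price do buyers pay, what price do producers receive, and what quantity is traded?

Demand slope: (252 − 255)/(62 − 61) = -3, so qd = 438 − 3p.
Supply slope: (254 − 250)/(52 − 51) = 4, so qs = 4p + 46.
Without the tax, 438 − 3p = 4p + 46 gives 7p = 392, so p* = $56 and q* = 270.
With the tax collected from buyers, demand (in seller-price terms) shifts: qd = 438 − 3(p + 28).
New equilibrium: buyers pay $72, producers receive $44, q = 222. (Wedge: pb − ps = 28.)

Buyers pay $72; producers receive $44; quantity = 222.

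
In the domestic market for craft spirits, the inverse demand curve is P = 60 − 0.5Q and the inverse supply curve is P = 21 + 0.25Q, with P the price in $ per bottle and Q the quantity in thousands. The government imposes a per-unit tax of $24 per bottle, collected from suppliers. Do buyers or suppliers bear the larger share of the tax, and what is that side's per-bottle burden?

Buyers bear the larger share: $16 per bottle.

Inverting to Q(P) form: Qd = 120 − 2P; Qs = 4P − 84.
Without the tax, 120 − 2P = 4P − 84 gives 6P = 204, so P* = $34 and Q* = 52.
With the tax collected from suppliers, supply shifts: Qs = 4(P − 24) − 84.
Solving gives Q = 20 with buyers paying $50 and suppliers receiving $26 (the $24 wedge).
Per-bottle burden: buyers $16, suppliers $8.
Buyers take the larger share because demand is less price-elastic here (demand slope 2 vs supply slope 4).
The less price-elastic side of the market bears the larger share of a per-unit tax.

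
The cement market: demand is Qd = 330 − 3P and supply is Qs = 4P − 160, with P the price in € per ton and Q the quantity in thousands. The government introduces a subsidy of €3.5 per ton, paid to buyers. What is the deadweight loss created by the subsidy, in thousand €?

Deadweight loss = €10.5 thousand.

Before the subsidy: set 330 − 3P = 4P − 160 → P* = €70, Q* = 120.
With a per-unit subsidy paid to buyers, each effectively pays P − 3.5, so demand becomes Qd = 330 − 3(P − 3.5).
Solving gives Q = 126 with buyers paying €68 and sellers receiving €71.5 (the €3.5 wedge).
Quantity rises by |ΔQ| = |120 − 126| = 6.
DWL = ½ · t · |ΔQ| = ½ · 3.5 · 6 = €10.5.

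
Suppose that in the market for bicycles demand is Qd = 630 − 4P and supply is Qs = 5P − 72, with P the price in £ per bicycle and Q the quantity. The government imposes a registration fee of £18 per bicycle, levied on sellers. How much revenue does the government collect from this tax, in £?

Without the tax, 630 − 4P = 5P − 72 gives 9P = 702, so P* = £78 and Q* = 318.
With the tax collected from sellers, supply shifts: Qs = 5(P − 18) − 72.
New equilibrium: buyers pay £88, sellers receive £70, Q = 278. (Wedge: Pb − Ps = 18.)
Revenue = t · Q = 18 · 278 = £5004.

Tax revenue = £5004.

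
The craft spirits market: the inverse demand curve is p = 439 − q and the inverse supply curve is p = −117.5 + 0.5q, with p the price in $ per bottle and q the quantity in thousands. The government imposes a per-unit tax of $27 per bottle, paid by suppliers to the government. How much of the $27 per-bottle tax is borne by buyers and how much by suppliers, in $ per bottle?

Buyers bear $18 per bottle; suppliers bear $9 per bottle.

Inverting to q(p) form: qd = 439 − p; qs = 2p + 235.
Before the tax: set 439 − p = 2p + 235 → p* = $68, q* = 371.
With the tax collected from suppliers, supply shifts: qs = 2(p − 27) + 235.
Solving gives q = 353 with buyers paying $86 and suppliers receiving $59 (the $27 wedge).
Burden on buyers: $18; on suppliers: $9. (They sum to $27.)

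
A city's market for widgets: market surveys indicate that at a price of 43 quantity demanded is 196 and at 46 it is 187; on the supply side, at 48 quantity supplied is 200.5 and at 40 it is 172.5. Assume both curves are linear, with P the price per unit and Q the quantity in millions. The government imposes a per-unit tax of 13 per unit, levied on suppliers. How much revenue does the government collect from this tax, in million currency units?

Demand slope: (187 − 196)/(46 − 43) = -3, so Qd = 325 − 3P.
Supply slope: (172.5 − 200.5)/(40 − 48) = 3.5, so Qs = 3.5P + 32.5.
Before the tax: set 325 − 3P = 3.5P + 32.5 → P* = 45, Q* = 190.
With the tax collected from suppliers, supply shifts: Qs = 3.5(P − 13) + 32.5.
Solving gives Q = 169 with buyers paying 52 and suppliers receiving 39 (the 13 wedge).
Revenue = t · Q = 13 · 169 = 2197.

Tax revenue = 2197 million.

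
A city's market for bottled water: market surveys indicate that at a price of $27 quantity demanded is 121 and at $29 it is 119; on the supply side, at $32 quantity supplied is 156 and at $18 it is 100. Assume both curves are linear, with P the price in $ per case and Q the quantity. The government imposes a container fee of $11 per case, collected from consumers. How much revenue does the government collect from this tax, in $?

Demand slope: (119 − 121)/(29 − 27) = -1, so Qd = 148 − P.
Supply slope: (100 − 156)/(18 − 32) = 4, so Qs = 4P + 28.
Without the tax, 148 − P = 4P + 28 gives 5P = 120, so P* = $24 and Q* = 124.
With the tax collected from consumers, demand (in seller-price terms) shifts: Qd = 148 − (P + 11).
Solving gives Q = 115.2 with consumers paying $32.8 and sellers receiving $21.8 (the $11 wedge).
Revenue = t · Q = 11 · 115.2 = $1267.2.

Tax revenue = $1267.2.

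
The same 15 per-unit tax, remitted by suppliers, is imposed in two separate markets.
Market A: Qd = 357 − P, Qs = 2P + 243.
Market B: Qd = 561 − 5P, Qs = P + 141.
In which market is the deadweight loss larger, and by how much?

Market B, by 18.75.

Market A: pre-tax P* = 38, Q* = 319; post-tax Q = 309; deadweight loss = 75.
Market B: pre-tax P* = 70, Q* = 211; post-tax Q = 198.5; deadweight loss = 93.75.
Difference: 75 vs 93.75 → market B is larger by 18.75.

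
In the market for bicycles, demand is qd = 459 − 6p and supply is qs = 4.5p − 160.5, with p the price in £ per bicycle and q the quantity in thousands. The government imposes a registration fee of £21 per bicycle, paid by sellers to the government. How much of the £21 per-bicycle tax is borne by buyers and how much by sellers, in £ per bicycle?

Before the tax: set 459 − 6p = 4.5p − 160.5 → p* = £59, q* = 105.
With the tax collected from sellers, supply shifts: qs = 4.5(p − 21) − 160.5.
New equilibrium: buyers pay £68, sellers receive £47, q = 51. (Wedge: pb − ps = 21.)
Burden on buyers: £9; on sellers: £12. (They sum to £21.)
The less price-elastic side of the market bears the larger share of a per-unit tax.

Buyers bear £9 per bicycle; sellers bear £12 per bicycle.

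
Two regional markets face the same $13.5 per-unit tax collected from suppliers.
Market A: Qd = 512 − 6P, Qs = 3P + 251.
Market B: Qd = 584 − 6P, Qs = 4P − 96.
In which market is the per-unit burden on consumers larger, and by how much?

Market B, by $0.9.

Market A: pre-tax P* = $29, Q* = 338; post-tax Q = 311; per-unit burden on consumers = $4.5.
Market B: pre-tax P* = $68, Q* = 176; post-tax Q = 143.6; per-unit burden on consumers = $5.4.
Difference: $4.5 vs $5.4 → market B is larger by $0.9.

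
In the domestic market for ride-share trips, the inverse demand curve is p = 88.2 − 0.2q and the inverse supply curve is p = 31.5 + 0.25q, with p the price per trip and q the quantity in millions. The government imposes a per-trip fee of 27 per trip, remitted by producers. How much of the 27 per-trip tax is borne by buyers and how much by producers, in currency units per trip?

Buyers bear 12 per trip; producers bear 15 per trip.

Inverting to q(p) form: qd = 441 − 5p; qs = 4p − 126.
Without the tax, 441 − 5p = 4p − 126 gives 9p = 567, so p* = 63 and q* = 126.
With the tax collected from producers, supply shifts: qs = 4(p − 27) − 126.
New equilibrium: buyers pay 75, producers receive 48, q = 66. (Wedge: pb − ps = 27.)
Burden on buyers: 12; on producers: 15. (They sum to 27.)
The less price-elastic side of the market bears the larger share of a per-unit tax.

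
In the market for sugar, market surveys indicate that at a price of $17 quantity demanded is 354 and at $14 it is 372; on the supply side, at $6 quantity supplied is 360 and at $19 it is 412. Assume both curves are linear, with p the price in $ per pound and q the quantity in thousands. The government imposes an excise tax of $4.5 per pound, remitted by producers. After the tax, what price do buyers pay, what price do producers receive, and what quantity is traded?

Demand slope: (372 − 354)/(14 − 17) = -6, so qd = 456 − 6p.
Supply slope: (412 − 360)/(19 − 6) = 4, so qs = 4p + 336.
Before the tax: set 456 − 6p = 4p + 336 → p* = $12, q* = 384.
With the tax collected from producers, supply shifts: qs = 4(p − 4.5) + 336.
Solving gives q = 373.2 with buyers paying $13.8 and producers receiving $9.3 (the $4.5 wedge).
The less price-elastic side of the market bears the larger share of a per-unit tax.

Buyers pay $13.8; producers receive $9.3; quantity = 373.2.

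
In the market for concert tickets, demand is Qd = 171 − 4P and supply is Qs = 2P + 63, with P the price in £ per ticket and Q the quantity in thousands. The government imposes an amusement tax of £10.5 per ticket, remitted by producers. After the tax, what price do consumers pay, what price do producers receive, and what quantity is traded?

Consumers pay £21.5; producers receive £11; quantity = 85.

Before the tax: set 171 − 4P = 2P + 63 → P* = £18, Q* = 99.
With the tax collected from producers, supply shifts: Qs = 2(P − 10.5) + 63.
New equilibrium: consumers pay £21.5, producers receive £11, Q = 85. (Wedge: Pb − Ps = 10.5.)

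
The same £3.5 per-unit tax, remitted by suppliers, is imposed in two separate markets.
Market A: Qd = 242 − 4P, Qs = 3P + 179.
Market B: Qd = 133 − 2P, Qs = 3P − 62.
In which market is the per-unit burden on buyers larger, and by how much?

Market A: pre-tax P* = £9, Q* = 206; post-tax Q = 200; per-unit burden on buyers = £1.5.
Market B: pre-tax P* = £39, Q* = 55; post-tax Q = 50.8; per-unit burden on buyers = £2.1.
Difference: £1.5 vs £2.1 → market B is larger by £0.6.

Market B, by £0.6.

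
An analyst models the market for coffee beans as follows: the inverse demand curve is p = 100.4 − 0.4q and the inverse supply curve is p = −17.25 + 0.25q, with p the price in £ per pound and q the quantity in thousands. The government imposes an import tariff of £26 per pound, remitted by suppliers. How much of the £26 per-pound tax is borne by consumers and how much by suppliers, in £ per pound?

Consumers bear £16 per pound; suppliers bear £10 per pound.

Rewrite in direct form: qd = 251 − 2.5p and qs = 4p + 69.
Without the tax, 251 − 2.5p = 4p + 69 gives 6.5p = 182, so p* = £28 and q* = 181.
With the tax collected from suppliers, supply shifts: qs = 4(p − 26) + 69.
Solving gives q = 141 with consumers paying £44 and suppliers receiving £18 (the £26 wedge).
Burden on consumers: £16; on suppliers: £10. (They sum to £26.)
The less price-elastic side of the market bears the larger share of a per-unit tax.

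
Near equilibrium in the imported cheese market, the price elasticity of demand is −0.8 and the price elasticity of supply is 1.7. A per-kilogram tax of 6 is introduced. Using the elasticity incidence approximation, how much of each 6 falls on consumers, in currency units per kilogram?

Consumers bear ≈ 4.08 per kilogram.

Incidence ratio: consumers' share ≈ εs / (εs + |εd|) = 1.7 / (1.7 + 0.8) = 0.68.
So consumers bear ≈ 0.68 × 6 = 4.08; producers bear 1.92.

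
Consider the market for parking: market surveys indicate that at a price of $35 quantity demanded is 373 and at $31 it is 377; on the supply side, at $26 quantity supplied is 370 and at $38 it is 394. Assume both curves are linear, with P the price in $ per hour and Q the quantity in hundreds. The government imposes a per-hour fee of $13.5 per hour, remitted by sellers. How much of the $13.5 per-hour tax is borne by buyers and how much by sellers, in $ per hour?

Buyers bear $9 per hour; sellers bear $4.5 per hour.

Demand slope: (377 − 373)/(31 − 35) = -1, so Qd = 408 − P.
Supply slope: (394 − 370)/(38 − 26) = 2, so Qs = 2P + 318.
Before the tax: set 408 − P = 2P + 318 → P* = $30, Q* = 378.
With the tax collected from sellers, supply shifts: Qs = 2(P − 13.5) + 318.
Solving gives Q = 369 with buyers paying $39 and sellers receiving $25.5 (the $13.5 wedge).
Burden on buyers: $9; on sellers: $4.5. (They sum to $13.5.)
The less price-elastic side of the market bears the larger share of a per-unit tax.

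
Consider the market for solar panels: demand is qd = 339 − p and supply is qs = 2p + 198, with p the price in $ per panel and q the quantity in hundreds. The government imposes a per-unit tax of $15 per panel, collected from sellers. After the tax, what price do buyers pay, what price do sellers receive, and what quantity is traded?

Buyers pay $57; sellers receive $42; quantity = 282.

Before the tax: set 339 − p = 2p + 198 → p* = $47, q* = 292.
With the tax collected from sellers, supply shifts: qs = 2(p − 15) + 198.
Solving gives q = 282 with buyers paying $57 and sellers receiving $42 (the $15 wedge).
The less price-elastic side of the market bears the larger share of a per-unit tax.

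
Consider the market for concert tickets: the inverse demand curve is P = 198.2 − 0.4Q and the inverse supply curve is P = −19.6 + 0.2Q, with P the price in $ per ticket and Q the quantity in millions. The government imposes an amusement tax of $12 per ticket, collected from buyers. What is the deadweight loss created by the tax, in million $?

Rewrite in direct form: Qd = 495.5 − 2.5P and Qs = 5P + 98.
Before the tax: set 495.5 − 2.5P = 5P + 98 → P* = $53, Q* = 363.
With the tax collected from buyers, demand (in seller-price terms) shifts: Qd = 495.5 − 2.5(P + 12).
New equilibrium: buyers pay $61, sellers receive $49, Q = 343. (Wedge: Pb − Ps = 12.)
Quantity falls by |ΔQ| = |363 − 343| = 20.
DWL = ½ · t · |ΔQ| = ½ · 12 · 20 = $120.

Deadweight loss = $120 million.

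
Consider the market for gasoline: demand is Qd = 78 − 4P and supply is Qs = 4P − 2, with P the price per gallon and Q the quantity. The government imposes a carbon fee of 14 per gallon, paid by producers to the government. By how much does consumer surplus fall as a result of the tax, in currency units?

Without the tax, 78 − 4P = 4P − 2 gives 8P = 80, so P* = 10 and Q* = 38.
With the tax collected from producers, supply shifts: Qs = 4(P − 14) − 2.
New equilibrium: consumers pay 17, producers receive 3, Q = 10. (Wedge: Pb − Ps = 14.)
ΔCS is the trapezoid between Q = 10 and Q = 38 of height 7: ½ · (38 + 10) · 7 = 168.

Consumer surplus falls by 168.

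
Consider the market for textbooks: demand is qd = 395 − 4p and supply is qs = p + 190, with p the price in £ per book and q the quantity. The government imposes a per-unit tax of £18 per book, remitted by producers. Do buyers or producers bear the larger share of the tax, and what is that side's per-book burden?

Without the tax, 395 − 4p = p + 190 gives 5p = 205, so p* = £41 and q* = 231.
With the tax collected from producers, supply shifts: qs = (p − 18) + 190.
New equilibrium: buyers pay £44.6, producers receive £26.6, q = 216.6. (Wedge: pb − ps = 18.)
Per-book burden: buyers £3.6, producers £14.4.
Producers take the larger share because supply is less price-elastic here (demand slope 4 vs supply slope 1).

Producers bear the larger share: £14.4 per book.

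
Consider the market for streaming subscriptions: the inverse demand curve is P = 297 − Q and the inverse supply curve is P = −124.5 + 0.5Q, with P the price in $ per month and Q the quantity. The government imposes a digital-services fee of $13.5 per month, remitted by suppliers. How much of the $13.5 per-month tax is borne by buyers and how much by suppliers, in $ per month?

Inverting to Q(P) form: Qd = 297 − P; Qs = 2P + 249.
Before the tax: set 297 − P = 2P + 249 → P* = $16, Q* = 281.
With the tax collected from suppliers, supply shifts: Qs = 2(P − 13.5) + 249.
New equilibrium: buyers pay $25, suppliers receive $11.5, Q = 272. (Wedge: Pb − Ps = 13.5.)
Burden on buyers: $9; on suppliers: $4.5. (They sum to $13.5.)
The less price-elastic side of the market bears the larger share of a per-unit tax.

Buyers bear $9 per month; suppliers bear $4.5 per month.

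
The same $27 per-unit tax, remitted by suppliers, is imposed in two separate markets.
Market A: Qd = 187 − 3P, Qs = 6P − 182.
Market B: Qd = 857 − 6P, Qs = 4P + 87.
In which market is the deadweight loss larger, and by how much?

Market B, by $145.8.

Market A: pre-tax P* = $41, Q* = 64; post-tax Q = 10; deadweight loss = $729.
Market B: pre-tax P* = $77, Q* = 395; post-tax Q = 330.2; deadweight loss = $874.8.
Difference: $729 vs $874.8 → market B is larger by $145.8.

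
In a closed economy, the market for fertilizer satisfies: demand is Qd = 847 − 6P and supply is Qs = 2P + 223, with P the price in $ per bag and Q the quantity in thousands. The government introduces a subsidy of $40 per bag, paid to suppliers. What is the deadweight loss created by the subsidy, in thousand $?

Deadweight loss = $1200 thousand.

Without the subsidy, 847 − 6P = 2P + 223 gives 8P = 624, so P* = $78 and Q* = 379.
With a per-unit subsidy paid to suppliers, each receives P + 40 per unit sold, so supply becomes Qs = 2(P + 40) + 223.
Solving gives Q = 439 with consumers paying $68 and suppliers receiving $108 (the $40 wedge).
Quantity rises by |ΔQ| = |379 − 439| = 60.
DWL = ½ · t · |ΔQ| = ½ · 40 · 60 = $1200.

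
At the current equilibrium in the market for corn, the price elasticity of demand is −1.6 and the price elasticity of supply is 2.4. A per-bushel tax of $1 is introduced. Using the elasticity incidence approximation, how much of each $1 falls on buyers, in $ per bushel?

Buyers bear ≈ $0.6 per bushel.

Incidence ratio: buyers' share ≈ εs / (εs + |εd|) = 2.4 / (2.4 + 1.6) = 0.6.
So buyers bear ≈ 0.6 × $1 = $0.6; producers bear $0.4.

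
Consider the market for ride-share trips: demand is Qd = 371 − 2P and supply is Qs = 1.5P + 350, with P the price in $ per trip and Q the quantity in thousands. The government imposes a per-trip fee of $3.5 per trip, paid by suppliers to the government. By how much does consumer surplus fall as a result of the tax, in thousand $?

Consumer surplus falls by $536.25 thousand.

Without the tax, 371 − 2P = 1.5P + 350 gives 3.5P = 21, so P* = $6 and Q* = 359.
With the tax collected from suppliers, supply shifts: Qs = 1.5(P − 3.5) + 350.
New equilibrium: buyers pay $7.5, suppliers receive $4, Q = 356. (Wedge: Pb − Ps = 3.5.)
ΔCS is the trapezoid between Q = 356 and Q = 359 of height $1.5: ½ · (359 + 356) · 1.5 = $536.25.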